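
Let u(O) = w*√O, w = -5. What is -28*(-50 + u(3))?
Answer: 1400 + 140*√3 ≈ 1642.5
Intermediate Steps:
u(O) = -5*√O
-28*(-50 + u(3)) = -28*(-50 - 5*√3) = 1400 + 140*√3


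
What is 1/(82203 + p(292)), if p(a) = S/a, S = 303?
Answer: 292/24003579 ≈ 1.2165e-5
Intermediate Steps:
p(a) = 303/a
1/(82203 + p(292)) = 1/(82203 + 303/292) = 1/(24003579/292) = 292/24003579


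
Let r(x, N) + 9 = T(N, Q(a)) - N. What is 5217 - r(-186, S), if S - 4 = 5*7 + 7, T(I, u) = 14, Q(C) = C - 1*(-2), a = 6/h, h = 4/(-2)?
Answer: 5258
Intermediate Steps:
h = -2 (h = 4*(-½) = -2)
a = -3 (a = 6/(-2) = 6*(-½) = -3)
Q(C) = 2 + C (Q(C) = C + 2 = 2 + C)
S = 46 (S = 4 + (5*7 + 7) = 4 + (35 + 7) = 4 + 42 = 46)
r(x, N) = 5 - N (r(x, N) = -9 + (14 - N) = 5 - N)
5217 - r(-186, S) = 5217 - (5 - 1*46) = 5217 - (5 - 46) = 5217 - 1*(-41) = 5217 + 41 = 5258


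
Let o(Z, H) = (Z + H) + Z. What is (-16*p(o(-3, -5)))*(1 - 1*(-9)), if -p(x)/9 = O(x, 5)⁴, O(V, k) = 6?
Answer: 1866240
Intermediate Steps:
o(Z, H) = H + 2*Z (o(Z, H) = (H + Z) + Z = H + 2*Z)
p(x) = -11664 (p(x) = -9*6⁴ = -9*1296 = -11664)
(-16*p(o(-3, -5)))*(1 - 1*(-9)) = (-16*(-11664))*(1 - 1*(-9)) = 186624*(1 + 9) = 186624*10 = 1866240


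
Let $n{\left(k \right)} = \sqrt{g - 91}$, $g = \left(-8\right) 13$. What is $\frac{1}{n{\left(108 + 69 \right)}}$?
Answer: $- \frac{i \sqrt{195}}{195} \approx - 0.071612 i$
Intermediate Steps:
$g = -104$
$n{\left(k \right)} = i \sqrt{195}$ ($n{\left(k \right)} = \sqrt{-104 - 91} = \sqrt{-195} = i \sqrt{195}$)
$\frac{1}{n{\left(108 + 69 \right)}} = \frac{1}{i \sqrt{195}} = - \frac{i \sqrt{195}}{195}$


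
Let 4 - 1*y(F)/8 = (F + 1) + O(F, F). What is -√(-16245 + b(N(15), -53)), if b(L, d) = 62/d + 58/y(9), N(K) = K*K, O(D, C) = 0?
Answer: -I*√6571999470/636 ≈ -127.47*I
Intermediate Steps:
N(K) = K²
y(F) = 24 - 8*F (y(F) = 32 - 8*((F + 1) + 0) = 32 - 8*((1 + F) + 0) = 32 - 8*(1 + F) = 32 + (-8 - 8*F) = 24 - 8*F)
b(L, d) = -29/24 + 62/d (b(L, d) = 62/d + 58/(24 - 8*9) = 62/d + 58/(24 - 72) = 62/d + 58/(-48) = 62/d + 58*(-1/48) = 62/d - 29/24 = -29/24 + 62/d)
-√(-16245 + b(N(15), -53)) = -√(-16245 + (-29/24 + 62/(-53))) = -√(-16245 + (-29/24 + 62*(-1/53))) = -√(-16245 + (-29/24 - 62/53)) = -√(-16245 - 3025/1272) = -√(-20666665/1272) = -I*√6571999470/636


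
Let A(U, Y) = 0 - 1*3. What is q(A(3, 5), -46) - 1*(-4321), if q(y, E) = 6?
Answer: 4327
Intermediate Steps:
A(U, Y) = -3 (A(U, Y) = 0 - 3 = -3)
q(A(3, 5), -46) - 1*(-4321) = 6 - 1*(-4321) = 6 + 4321 = 4327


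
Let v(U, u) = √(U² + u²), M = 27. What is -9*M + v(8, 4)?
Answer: -243 + 4*√5 ≈ -234.06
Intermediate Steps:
-9*M + v(8, 4) = -9*27 + √(8² + 4²) = -243 + √(64 + 16) = -243 + √80 = -243 + 4*√5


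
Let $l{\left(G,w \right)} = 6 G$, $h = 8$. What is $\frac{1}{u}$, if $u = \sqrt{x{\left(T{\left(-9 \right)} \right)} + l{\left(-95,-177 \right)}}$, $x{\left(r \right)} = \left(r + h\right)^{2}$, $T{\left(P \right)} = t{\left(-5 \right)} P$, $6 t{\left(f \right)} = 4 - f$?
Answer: $- \frac{2 i \sqrt{2159}}{2159} \approx - 0.043043 i$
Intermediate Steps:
$t{\left(f \right)} = \frac{2}{3} - \frac{f}{6}$ ($t{\left(f \right)} = \frac{4 - f}{6} = \frac{2}{3} - \frac{f}{6}$)
$T{\left(P \right)} = \frac{3 P}{2}$ ($T{\left(P \right)} = \left(\frac{2}{3} - - \frac{5}{6}\right) P = \left(\frac{2}{3} + \frac{5}{6}\right) P = \frac{3 P}{2}$)
$x{\left(r \right)} = \left(8 + r\right)^{2}$ ($x{\left(r \right)} = \left(r + 8\right)^{2} = \left(8 + r\right)^{2}$)
$u = \frac{i \sqrt{2159}}{2}$ ($u = \sqrt{\left(8 + \frac{3}{2} \left(-9\right)\right)^{2} + 6 \left(-95\right)} = \sqrt{\left(8 - \frac{27}{2}\right)^{2} - 570} = \sqrt{\left(- \frac{11}{2}\right)^{2} - 570} = \sqrt{\frac{121}{4} - 570} = \sqrt{- \frac{2159}{4}} = \frac{i \sqrt{2159}}{2} \approx 23.233 i$)
$\frac{1}{u} = \frac{1}{\frac{1}{2} i \sqrt{2159}} = - \frac{2 i \sqrt{2159}}{2159}$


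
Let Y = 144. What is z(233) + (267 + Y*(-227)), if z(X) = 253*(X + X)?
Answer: 85477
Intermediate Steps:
z(X) = 506*X (z(X) = 253*(2*X) = 506*X)
z(233) + (267 + Y*(-227)) = 506*233 + (267 + 144*(-227)) = 117898 + (267 - 32688) = 117898 - 32421 = 85477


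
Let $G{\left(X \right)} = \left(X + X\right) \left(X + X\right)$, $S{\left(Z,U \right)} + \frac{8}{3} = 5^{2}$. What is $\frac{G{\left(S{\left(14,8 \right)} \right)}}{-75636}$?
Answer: $- \frac{4489}{170181} \approx -0.026378$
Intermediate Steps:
$S{\left(Z,U \right)} = \frac{67}{3}$ ($S{\left(Z,U \right)} = - \frac{8}{3} + 5^{2} = - \frac{8}{3} + 25 = \frac{67}{3}$)
$G{\left(X \right)} = 4 X^{2}$ ($G{\left(X \right)} = 2 X 2 X = 4 X^{2}$)
$\frac{G{\left(S{\left(14,8 \right)} \right)}}{-75636} = \frac{4 \left(\frac{67}{3}\right)^{2}}{-75636} = 4 \cdot \frac{4489}{9} \left(- \frac{1}{75636}\right) = \frac{17956}{9} \left(- \frac{1}{75636}\right) = - \frac{4489}{170181}$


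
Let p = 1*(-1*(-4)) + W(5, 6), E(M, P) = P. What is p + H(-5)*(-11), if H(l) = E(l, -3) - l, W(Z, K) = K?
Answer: -12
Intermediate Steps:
H(l) = -3 - l
p = 10 (p = 1*(-1*(-4)) + 6 = 1*4 + 6 = 4 + 6 = 10)
p + H(-5)*(-11) = 10 + (-3 - 1*(-5))*(-11) = 10 + (-3 + 5)*(-11) = 10 + 2*(-11) = 10 - 22 = -12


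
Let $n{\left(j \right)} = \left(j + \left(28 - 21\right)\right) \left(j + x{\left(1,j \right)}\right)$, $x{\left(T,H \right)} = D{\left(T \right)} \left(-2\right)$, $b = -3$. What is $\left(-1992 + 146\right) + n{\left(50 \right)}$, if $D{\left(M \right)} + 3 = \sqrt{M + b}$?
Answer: $1346 - 114 i \sqrt{2} \approx 1346.0 - 161.22 i$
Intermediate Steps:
$D{\left(M \right)} = -3 + \sqrt{-3 + M}$ ($D{\left(M \right)} = -3 + \sqrt{M - 3} = -3 + \sqrt{-3 + M}$)
$x{\left(T,H \right)} = 6 - 2 \sqrt{-3 + T}$ ($x{\left(T,H \right)} = \left(-3 + \sqrt{-3 + T}\right) \left(-2\right) = 6 - 2 \sqrt{-3 + T}$)
$n{\left(j \right)} = \left(7 + j\right) \left(6 + j - 2 i \sqrt{2}\right)$ ($n{\left(j \right)} = \left(j + \left(28 - 21\right)\right) \left(j + \left(6 - 2 \sqrt{-3 + 1}\right)\right) = \left(j + 7\right) \left(j + \left(6 - 2 \sqrt{-2}\right)\right) = \left(7 + j\right) \left(j + \left(6 - 2 i \sqrt{2}\right)\right) = \left(7 + j\right) \left(6 + j - 2 i \sqrt{2}\right)$)
$\left(-1992 + 146\right) + n{\left(50 \right)} = \left(-1992 + 146\right) + \left(42 + 50^{2} + 13 \cdot 50 - 14 i \sqrt{2} - 2 i 50 \sqrt{2}\right) = -1846 + \left(42 + 2500 + 650 - 14 i \sqrt{2} - 100 i \sqrt{2}\right) = -1846 + \left(3192 - 114 i \sqrt{2}\right) = 1346 - 114 i \sqrt{2}$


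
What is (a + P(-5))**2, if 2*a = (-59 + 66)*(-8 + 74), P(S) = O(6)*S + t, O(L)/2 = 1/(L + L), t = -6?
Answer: 1809025/36 ≈ 50251.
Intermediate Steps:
O(L) = 1/L (O(L) = 2/(L + L) = 2/((2*L)) = 2*(1/(2*L)) = 1/L)
P(S) = -6 + S/6 (P(S) = S/6 - 6 = -6 + S/6)
a = 231 (a = ((-59 + 66)*(-8 + 74))/2 = (7*66)/2 = (1/2)*462 = 231)
(a + P(-5))**2 = (231 + (-6 + (1/6)*(-5)))**2 = (231 + (-6 - 5/6))**2 = (231 - 41/6)**2 = (1345/6)**2 = 1809025/36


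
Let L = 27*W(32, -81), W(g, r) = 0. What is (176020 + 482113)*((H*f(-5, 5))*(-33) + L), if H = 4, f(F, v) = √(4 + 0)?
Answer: -173747112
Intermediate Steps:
f(F, v) = 2 (f(F, v) = √4 = 2)
L = 0 (L = 27*0 = 0)
(176020 + 482113)*((H*f(-5, 5))*(-33) + L) = (176020 + 482113)*((4*2)*(-33) + 0) = 658133*(8*(-33) + 0) = 658133*(-264 + 0) = 658133*(-264) = -173747112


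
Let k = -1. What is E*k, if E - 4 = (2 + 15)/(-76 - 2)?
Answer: -295/78 ≈ -3.7821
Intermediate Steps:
E = 295/78 (E = 4 + (2 + 15)/(-76 - 2) = 4 + 17/(-78) = 4 + 17*(-1/78) = 4 - 17/78 = 295/78 ≈ 3.7821)
E*k = (295/78)*(-1) = -295/78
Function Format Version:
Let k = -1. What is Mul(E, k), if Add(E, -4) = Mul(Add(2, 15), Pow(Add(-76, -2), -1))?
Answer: Rational(-295, 78) ≈ -3.7821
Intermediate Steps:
E = Rational(295, 78) (E = Add(4, Mul(Add(2, 15), Pow(Add(-76, -2), -1))) = Add(4, Mul(17, Pow(-78, -1))) = Add(4, Mul(17, Rational(-1, 78))) = Add(4, Rational(-17, 78)) = Rational(295, 78) ≈ 3.7821)
Mul(E, k) = Mul(Rational(295, 78), -1) = Rational(-295, 78)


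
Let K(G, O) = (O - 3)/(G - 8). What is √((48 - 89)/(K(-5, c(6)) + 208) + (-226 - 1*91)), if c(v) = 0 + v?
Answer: 5*I*√92563270/2701 ≈ 17.81*I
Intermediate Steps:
c(v) = v
K(G, O) = (-3 + O)/(-8 + G)
√((48 - 89)/(K(-5, c(6)) + 208) + (-226 - 1*91)) = √((48 - 89)/((-3 + 6)/(-8 - 5) + 208) + (-226 - 1*91)) = √(-41/(3/(-13) + 208) + (-226 - 91)) = √(-41/(-1/13*3 + 208) - 317) = √(-41/(-3/13 + 208) - 317) = √(-41/2701/13 - 317) = √(-41*13/2701 - 317) = √(-533/2701 - 317) = √(-856750/2701) = 5*I*√92563270/2701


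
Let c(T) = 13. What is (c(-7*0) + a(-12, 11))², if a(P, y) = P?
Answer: 1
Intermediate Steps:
(c(-7*0) + a(-12, 11))² = (13 - 12)² = 1² = 1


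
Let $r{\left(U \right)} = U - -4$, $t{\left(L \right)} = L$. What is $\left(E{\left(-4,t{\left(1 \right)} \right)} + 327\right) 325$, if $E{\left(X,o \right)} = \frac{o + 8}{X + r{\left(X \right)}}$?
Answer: $\frac{422175}{4} \approx 1.0554 \cdot 10^{5}$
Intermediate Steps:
$r{\left(U \right)} = 4 + U$ ($r{\left(U \right)} = U + 4 = 4 + U$)
$E{\left(X,o \right)} = \frac{8 + o}{4 + 2 X}$ ($E{\left(X,o \right)} = \frac{o + 8}{X + \left(4 + X\right)} = \frac{8 + o}{4 + 2 X}$)
$\left(E{\left(-4,t{\left(1 \right)} \right)} + 327\right) 325 = \left(\frac{8 + 1}{2 \left(2 - 4\right)} + 327\right) 325 = \left(\frac{1}{2} \frac{1}{-2} \cdot 9 + 327\right) 325 = \left(\frac{1}{2} \left(- \frac{1}{2}\right) 9 + 327\right) 325 = \left(- \frac{9}{4} + 327\right) 325 = \frac{1299}{4} \cdot 325 = \frac{422175}{4}$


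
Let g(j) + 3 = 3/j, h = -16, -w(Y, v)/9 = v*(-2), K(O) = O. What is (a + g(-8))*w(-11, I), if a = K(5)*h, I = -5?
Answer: 30015/4 ≈ 7503.8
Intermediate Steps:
w(Y, v) = 18*v (w(Y, v) = -9*v*(-2) = -(-18)*v = 18*v)
g(j) = -3 + 3/j
a = -80 (a = 5*(-16) = -80)
(a + g(-8))*w(-11, I) = (-80 + (-3 + 3/(-8)))*(18*(-5)) = (-80 + (-3 + 3*(-1/8)))*(-90) = (-80 + (-3 - 3/8))*(-90) = (-80 - 27/8)*(-90) = -667/8*(-90) = 30015/4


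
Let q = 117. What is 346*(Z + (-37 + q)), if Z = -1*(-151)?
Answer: 79926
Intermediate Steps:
Z = 151
346*(Z + (-37 + q)) = 346*(151 + (-37 + 117)) = 346*(151 + 80) = 346*231 = 79926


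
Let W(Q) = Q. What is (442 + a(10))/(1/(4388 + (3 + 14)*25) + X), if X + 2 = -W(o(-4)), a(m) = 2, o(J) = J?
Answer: 712324/3209 ≈ 221.98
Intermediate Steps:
X = 2 (X = -2 - 1*(-4) = -2 + 4 = 2)
(442 + a(10))/(1/(4388 + (3 + 14)*25) + X) = (442 + 2)/(1/(4388 + (3 + 14)*25) + 2) = 444/(1/(4388 + 17*25) + 2) = 444/(1/(4388 + 425) + 2) = 444/(1/4813 + 2) = 444/(9627/4813) = 444*(4813/9627) = 712324/3209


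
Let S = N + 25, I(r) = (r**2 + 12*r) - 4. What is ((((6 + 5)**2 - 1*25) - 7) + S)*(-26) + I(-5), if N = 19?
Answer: -3497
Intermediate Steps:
I(r) = -4 + r**2 + 12*r
S = 44 (S = 19 + 25 = 44)
((((6 + 5)**2 - 1*25) - 7) + S)*(-26) + I(-5) = ((((6 + 5)**2 - 1*25) - 7) + 44)*(-26) + (-4 + (-5)**2 + 12*(-5)) = (((11**2 - 25) - 7) + 44)*(-26) + (-4 + 25 - 60) = (((121 - 25) - 7) + 44)*(-26) - 39 = ((96 - 7) + 44)*(-26) - 39 = (89 + 44)*(-26) - 39 = 133*(-26) - 39 = -3458 - 39 = -3497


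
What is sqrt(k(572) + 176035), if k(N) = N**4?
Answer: sqrt(107049545891) ≈ 3.2718e+5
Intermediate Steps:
sqrt(k(572) + 176035) = sqrt(572**4 + 176035) = sqrt(107049369856 + 176035) = sqrt(107049545891)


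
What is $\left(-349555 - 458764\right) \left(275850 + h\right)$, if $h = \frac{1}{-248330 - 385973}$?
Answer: $- \frac{141433582121525131}{634303} \approx -2.2297 \cdot 10^{11}$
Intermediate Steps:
$h = - \frac{1}{634303}$ ($h = \frac{1}{-634303} = - \frac{1}{634303} \approx -1.5765 \cdot 10^{-6}$)
$\left(-349555 - 458764\right) \left(275850 + h\right) = \left(-349555 - 458764\right) \left(275850 - \frac{1}{634303}\right) = \left(-808319\right) \frac{174972482549}{634303} = - \frac{141433582121525131}{634303}$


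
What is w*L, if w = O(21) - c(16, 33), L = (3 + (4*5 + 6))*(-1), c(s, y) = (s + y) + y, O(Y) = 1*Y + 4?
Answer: 1653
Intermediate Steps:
O(Y) = 4 + Y (O(Y) = Y + 4 = 4 + Y)
c(s, y) = s + 2*y
L = -29 (L = (3 + (20 + 6))*(-1) = (3 + 26)*(-1) = 29*(-1) = -29)
w = -57 (w = (4 + 21) - (16 + 2*33) = 25 - (16 + 66) = 25 - 1*82 = 25 - 82 = -57)
w*L = -57*(-29) = 1653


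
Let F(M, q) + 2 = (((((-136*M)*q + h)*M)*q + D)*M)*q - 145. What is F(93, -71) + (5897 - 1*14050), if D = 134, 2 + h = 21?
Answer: 39153625178341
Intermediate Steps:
h = 19 (h = -2 + 21 = 19)
F(M, q) = -147 + M*q*(134 + M*q*(19 - 136*M*q)) (F(M, q) = -2 + ((((((-136*M)*q + 19)*M)*q + 134)*M)*q - 145) = -2 + (((((-136*M*q + 19)*M)*q + 134)*M)*q - 145) = -2 + (((((19 - 136*M*q)*M)*q + 134)*M)*q - 145) = -2 + ((((M*(19 - 136*M*q))*q + 134)*M)*q - 145) = -2 + (((M*q*(19 - 136*M*q) + 134)*M)*q - 145) = -2 + (((134 + M*q*(19 - 136*M*q))*M)*q - 145) = -2 + ((M*(134 + M*q*(19 - 136*M*q)))*q - 145) = -2 + (M*q*(134 + M*q*(19 - 136*M*q)) - 145) = -2 + (-145 + M*q*(134 + M*q*(19 - 136*M*q))) = -147 + M*q*(134 + M*q*(19 - 136*M*q)))
F(93, -71) + (5897 - 1*14050) = (-147 - 136*93**3*(-71)**3 + 19*93**2*(-71)**2 + 134*93*(-71)) + (5897 - 1*14050) = (-147 - 136*804357*(-357911) + 19*8649*5041 - 884802) + (5897 - 14050) = (-147 + 39152797678872 + 828392571 - 884802) - 8153 = 39153625186494 - 8153 = 39153625178341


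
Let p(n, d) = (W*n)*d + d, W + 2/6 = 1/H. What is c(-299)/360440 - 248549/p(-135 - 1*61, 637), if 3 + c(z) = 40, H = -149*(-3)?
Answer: -228826831271/38645007128 ≈ -5.9212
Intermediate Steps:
H = 447
W = -148/447 (W = -⅓ + 1/447 = -148/447 ≈ -0.33110)
p(n, d) = d - 148*d*n/447 (p(n, d) = (-148*n/447)*d + d = -148*d*n/447 + d = d - 148*d*n/447)
c(z) = 37 (c(z) = -3 + 40 = 37)
c(-299)/360440 - 248549/p(-135 - 1*61, 637) = 37/360440 - 248549*447/(637*(447 - 148*(-135 - 1*61))) = 37*(1/360440) - 248549*447/(637*(447 - 148*(-135 - 61))) = 37/360440 - 248549*447/(637*(447 - 148*(-196))) = 37/360440 - 248549*447/(637*(447 + 29008)) = 37/360440 - 248549/((1/447)*637*29455) = 37/360440 - 248549/18762835/447 = 37/360440 - 248549*447/18762835 = 37/360440 - 15871629/2680405 = -228826831271/38645007128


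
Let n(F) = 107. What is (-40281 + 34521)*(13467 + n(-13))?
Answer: -78186240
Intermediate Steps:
(-40281 + 34521)*(13467 + n(-13)) = (-40281 + 34521)*(13467 + 107) = -5760*13574 = -78186240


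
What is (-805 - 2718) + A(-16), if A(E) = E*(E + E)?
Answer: -3011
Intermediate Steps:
A(E) = 2*E**2 (A(E) = E*(2*E) = 2*E**2)
(-805 - 2718) + A(-16) = (-805 - 2718) + 2*(-16)**2 = -3523 + 2*256 = -3523 + 512 = -3011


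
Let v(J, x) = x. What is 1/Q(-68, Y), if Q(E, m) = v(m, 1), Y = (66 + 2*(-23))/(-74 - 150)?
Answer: 1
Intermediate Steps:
Y = -5/56 (Y = (66 - 46)/(-224) = 20*(-1/224) = -5/56 ≈ -0.089286)
Q(E, m) = 1
1/Q(-68, Y) = 1/1 = 1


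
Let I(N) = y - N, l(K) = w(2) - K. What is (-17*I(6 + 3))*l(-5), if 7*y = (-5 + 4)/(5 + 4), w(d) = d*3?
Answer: 106216/63 ≈ 1686.0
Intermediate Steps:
w(d) = 3*d
l(K) = 6 - K (l(K) = 3*2 - K = 6 - K)
y = -1/63 (y = ((-5 + 4)/(5 + 4))/7 = (-1/9)/7 = (-1*1/9)/7 = (1/7)*(-1/9) = -1/63 ≈ -0.015873)
I(N) = -1/63 - N
(-17*I(6 + 3))*l(-5) = (-17*(-1/63 - (6 + 3)))*(6 - 1*(-5)) = (-17*(-1/63 - 1*9))*(6 + 5) = -17*(-1/63 - 9)*11 = -17*(-568/63)*11 = (9656/63)*11 = 106216/63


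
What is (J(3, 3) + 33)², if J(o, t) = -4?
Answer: 841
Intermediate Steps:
(J(3, 3) + 33)² = (-4 + 33)² = 29² = 841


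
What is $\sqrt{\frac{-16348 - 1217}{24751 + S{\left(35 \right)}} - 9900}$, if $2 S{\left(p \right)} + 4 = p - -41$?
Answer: $\frac{i \sqrt{6082949536755}}{24787} \approx 99.502 i$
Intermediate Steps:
$S{\left(p \right)} = \frac{37}{2} + \frac{p}{2}$ ($S{\left(p \right)} = -2 + \frac{p - -41}{2} = -2 + \frac{p + 41}{2} = -2 + \frac{41 + p}{2} = -2 + \left(\frac{41}{2} + \frac{p}{2}\right) = \frac{37}{2} + \frac{p}{2}$)
$\sqrt{\frac{-16348 - 1217}{24751 + S{\left(35 \right)}} - 9900} = \sqrt{\frac{-16348 - 1217}{24751 + \left(\frac{37}{2} + \frac{1}{2} \cdot 35\right)} - 9900} = \sqrt{- \frac{17565}{24751 + \left(\frac{37}{2} + \frac{35}{2}\right)} + \left(-21142 + 11242\right)} = \sqrt{- \frac{17565}{24751 + 36} - 9900} = \sqrt{- \frac{17565}{24787} - 9900} = \sqrt{- \frac{245408865}{24787}} = \frac{i \sqrt{6082949536755}}{24787}$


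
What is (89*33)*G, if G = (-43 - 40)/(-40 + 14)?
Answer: 243771/26 ≈ 9375.8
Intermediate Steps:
G = 83/26 (G = -83/(-26) = -83*(-1/26) = 83/26 ≈ 3.1923)
(89*33)*G = (89*33)*(83/26) = 2937*(83/26) = 243771/26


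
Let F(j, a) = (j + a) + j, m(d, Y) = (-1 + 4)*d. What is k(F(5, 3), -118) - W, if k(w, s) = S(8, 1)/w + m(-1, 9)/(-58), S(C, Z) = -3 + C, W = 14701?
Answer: -11084225/754 ≈ -14701.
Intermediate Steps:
m(d, Y) = 3*d
F(j, a) = a + 2*j (F(j, a) = (a + j) + j = a + 2*j)
k(w, s) = 3/58 + 5/w (k(w, s) = (-3 + 8)/w + (3*(-1))/(-58) = 5/w - 3*(-1/58) = 5/w + 3/58 = 3/58 + 5/w)
k(F(5, 3), -118) - W = (3/58 + 5/(3 + 2*5)) - 1*14701 = (3/58 + 5/(3 + 10)) - 14701 = (3/58 + 5/13) - 14701 = 329/754 - 14701 = -11084225/754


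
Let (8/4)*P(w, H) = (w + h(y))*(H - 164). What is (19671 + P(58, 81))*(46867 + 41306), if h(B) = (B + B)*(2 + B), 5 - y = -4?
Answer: 797701131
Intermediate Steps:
y = 9 (y = 5 - 1*(-4) = 5 + 4 = 9)
h(B) = 2*B*(2 + B) (h(B) = (2*B)*(2 + B) = 2*B*(2 + B))
P(w, H) = (-164 + H)*(198 + w)/2 (P(w, H) = ((w + 2*9*(2 + 9))*(H - 164))/2 = ((w + 2*9*11)*(-164 + H))/2 = ((w + 198)*(-164 + H))/2 = ((198 + w)*(-164 + H))/2 = ((-164 + H)*(198 + w))/2 = (-164 + H)*(198 + w)/2)
(19671 + P(58, 81))*(46867 + 41306) = (19671 + (-16236 - 82*58 + 99*81 + (½)*81*58))*(46867 + 41306) = (19671 + (-16236 - 4756 + 8019 + 2349))*88173 = (19671 - 10624)*88173 = 9047*88173 = 797701131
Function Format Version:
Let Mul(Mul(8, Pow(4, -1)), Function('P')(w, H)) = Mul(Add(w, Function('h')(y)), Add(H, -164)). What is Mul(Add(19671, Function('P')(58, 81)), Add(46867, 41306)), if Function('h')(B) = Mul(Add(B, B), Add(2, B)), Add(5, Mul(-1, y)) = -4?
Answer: 797701131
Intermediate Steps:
y = 9 (y = Add(5, Mul(-1, -4)) = Add(5, 4) = 9)
Function('h')(B) = Mul(2, B, Add(2, B)) (Function('h')(B) = Mul(Mul(2, B), Add(2, B)) = Mul(2, B, Add(2, B)))
Function('P')(w, H) = Mul(Rational(1, 2), Add(-164, H), Add(198, w)) (Function('P')(w, H) = Mul(Rational(1, 2), Mul(Add(w, Mul(2, 9, Add(2, 9))), Add(H, -164))) = Mul(Rational(1, 2), Mul(Add(w, Mul(2, 9, 11)), Add(-164, H))) = Mul(Rational(1, 2), Mul(Add(w, 198), Add(-164, H))) = Mul(Rational(1, 2), Mul(Add(198, w), Add(-164, H))) = Mul(Rational(1, 2), Mul(Add(-164, H), Add(198, w))) = Mul(Rational(1, 2), Add(-164, H), Add(198, w)))
Mul(Add(19671, Function('P')(58, 81)), Add(46867, 41306)) = Mul(Add(19671, Add(-16236, Mul(-82, 58), Mul(99, 81), Mul(Rational(1, 2), 81, 58))), Add(46867, 41306)) = Mul(Add(19671, Add(-16236, -4756, 8019, 2349)), 88173) = Mul(Add(19671, -10624), 88173) = Mul(9047, 88173) = 797701131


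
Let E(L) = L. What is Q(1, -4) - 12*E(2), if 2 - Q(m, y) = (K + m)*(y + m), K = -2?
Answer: -25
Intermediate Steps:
Q(m, y) = 2 - (-2 + m)*(m + y) (Q(m, y) = 2 - (-2 + m)*(y + m) = 2 - (-2 + m)*(m + y))
Q(1, -4) - 12*E(2) = (2 - 1*1² + 2*1 + 2*(-4) - 1*1*(-4)) - 12*2 = (2 - 1*1 + 2 - 8 + 4) - 24 = (2 - 1 + 2 - 8 + 4) - 24 = -1 - 24 = -25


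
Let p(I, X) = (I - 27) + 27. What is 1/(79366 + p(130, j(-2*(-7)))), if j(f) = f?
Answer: 1/79496 ≈ 1.2579e-5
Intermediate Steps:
p(I, X) = I (p(I, X) = (-27 + I) + 27 = I)
1/(79366 + p(130, j(-2*(-7)))) = 1/(79366 + 130) = 1/79496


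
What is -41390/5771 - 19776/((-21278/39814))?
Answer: 2271491733262/61397669 ≈ 36996.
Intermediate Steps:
-41390/5771 - 19776/((-21278/39814)) = -41390*1/5771 - 19776/((-21278*1/39814)) = -41390/5771 - 19776/(-10639/19907) = -41390/5771 - 19776*(-19907/10639) = -41390/5771 + 393680832/10639 = 2271491733262/61397669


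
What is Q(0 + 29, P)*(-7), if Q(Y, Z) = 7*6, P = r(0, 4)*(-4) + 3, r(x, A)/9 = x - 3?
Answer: -294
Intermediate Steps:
r(x, A) = -27 + 9*x (r(x, A) = 9*(x - 3) = 9*(-3 + x) = -27 + 9*x)
P = 111 (P = (-27 + 9*0)*(-4) + 3 = (-27 + 0)*(-4) + 3 = -27*(-4) + 3 = 108 + 3 = 111)
Q(Y, Z) = 42
Q(0 + 29, P)*(-7) = 42*(-7) = -294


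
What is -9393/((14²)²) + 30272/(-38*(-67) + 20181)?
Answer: 949454441/873080432 ≈ 1.0875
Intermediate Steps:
-9393/((14²)²) + 30272/(-38*(-67) + 20181) = -9393/(196²) + 30272/(2546 + 20181) = -9393/38416 + 30272/22727 = 949454441/873080432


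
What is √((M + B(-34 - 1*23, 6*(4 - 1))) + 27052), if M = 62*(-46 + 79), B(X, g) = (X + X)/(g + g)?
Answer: √1047414/6 ≈ 170.57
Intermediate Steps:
B(X, g) = X/g (B(X, g) = (2*X)/((2*g)) = (2*X)*(1/(2*g)) = X/g)
M = 2046 (M = 62*33 = 2046)
√((M + B(-34 - 1*23, 6*(4 - 1))) + 27052) = √((2046 + (-34 - 1*23)/((6*(4 - 1)))) + 27052) = √((2046 + (-34 - 23)/((6*3))) + 27052) = √((2046 - 57/18) + 27052) = √((2046 - 57*1/18) + 27052) = √((2046 - 19/6) + 27052) = √(12257/6 + 27052) = √(174569/6) = √1047414/6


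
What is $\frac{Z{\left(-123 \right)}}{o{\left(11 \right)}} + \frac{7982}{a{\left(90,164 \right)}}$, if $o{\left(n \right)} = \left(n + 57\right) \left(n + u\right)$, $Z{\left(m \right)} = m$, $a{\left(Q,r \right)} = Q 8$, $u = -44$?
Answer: $\frac{750007}{67320} \approx 11.141$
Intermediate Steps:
$a{\left(Q,r \right)} = 8 Q$
$o{\left(n \right)} = \left(-44 + n\right) \left(57 + n\right)$ ($o{\left(n \right)} = \left(n + 57\right) \left(n - 44\right) = \left(57 + n\right) \left(-44 + n\right) = \left(-44 + n\right) \left(57 + n\right)$)
$\frac{Z{\left(-123 \right)}}{o{\left(11 \right)}} + \frac{7982}{a{\left(90,164 \right)}} = - \frac{123}{-2508 + 11^{2} + 13 \cdot 11} + \frac{7982}{8 \cdot 90} = - \frac{123}{-2508 + 121 + 143} + \frac{7982}{720} = - \frac{123}{-2244} + 7982 \cdot \frac{1}{720} = \left(-123\right) \left(- \frac{1}{2244}\right) + \frac{3991}{360} = \frac{41}{748} + \frac{3991}{360} = \frac{750007}{67320}$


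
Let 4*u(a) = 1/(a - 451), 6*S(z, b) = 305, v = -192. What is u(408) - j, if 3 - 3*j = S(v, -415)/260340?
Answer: -40532315/40300632 ≈ -1.0057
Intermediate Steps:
S(z, b) = 305/6 (S(z, b) = (⅙)*305 = 305/6)
u(a) = 1/(4*(-451 + a)) (u(a) = 1/(4*(a - 451)) = 1/(4*(-451 + a)))
j = 937163/937224 (j = 1 - 305/(18*260340) = 1 - ⅓*61/312408 = 1 - 61/937224 = 937163/937224 ≈ 0.99994)
u(408) - j = 1/(4*(-451 + 408)) - 1*937163/937224 = (¼)/(-43) - 937163/937224 = (¼)*(-1/43) - 937163/937224 = -1/172 - 937163/937224 = -40532315/40300632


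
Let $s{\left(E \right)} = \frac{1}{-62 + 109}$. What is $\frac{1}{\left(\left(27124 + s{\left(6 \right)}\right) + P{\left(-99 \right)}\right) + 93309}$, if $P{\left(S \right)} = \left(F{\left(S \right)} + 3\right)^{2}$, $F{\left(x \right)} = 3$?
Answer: $\frac{47}{5662044} \approx 8.3009 \cdot 10^{-6}$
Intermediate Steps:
$s{\left(E \right)} = \frac{1}{47}$
$P{\left(S \right)} = 36$ ($P{\left(S \right)} = \left(3 + 3\right)^{2} = 6^{2} = 36$)
$\frac{1}{\left(\left(27124 + s{\left(6 \right)}\right) + P{\left(-99 \right)}\right) + 93309} = \frac{1}{\left(\left(27124 + \frac{1}{47}\right) + 36\right) + 93309} = \frac{1}{\left(\frac{1274829}{47} + 36\right) + 93309} = \frac{1}{\frac{1276521}{47} + 93309} = \frac{1}{\frac{5662044}{47}} = \frac{47}{5662044}$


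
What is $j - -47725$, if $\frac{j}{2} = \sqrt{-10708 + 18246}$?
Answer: $47725 + 2 \sqrt{7538} \approx 47899.0$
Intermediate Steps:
$j = 2 \sqrt{7538}$ ($j = 2 \sqrt{-10708 + 18246} = 2 \sqrt{7538} \approx 173.64$)
$j - -47725 = 2 \sqrt{7538} - -47725 = 2 \sqrt{7538} + 47725 = 47725 + 2 \sqrt{7538}$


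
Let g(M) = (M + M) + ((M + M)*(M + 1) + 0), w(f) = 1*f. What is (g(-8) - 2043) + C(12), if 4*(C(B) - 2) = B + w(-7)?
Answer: -7775/4 ≈ -1943.8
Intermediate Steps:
w(f) = f
g(M) = 2*M + 2*M*(1 + M) (g(M) = 2*M + ((2*M)*(1 + M) + 0) = 2*M + (2*M*(1 + M) + 0) = 2*M + 2*M*(1 + M))
C(B) = ¼ + B/4 (C(B) = 2 + (B - 7)/4 = 2 + (-7 + B)/4 = 2 + (-7/4 + B/4) = ¼ + B/4)
(g(-8) - 2043) + C(12) = (2*(-8)*(2 - 8) - 2043) + (¼ + (¼)*12) = (2*(-8)*(-6) - 2043) + (¼ + 3) = (96 - 2043) + 13/4 = -1947 + 13/4 = -7775/4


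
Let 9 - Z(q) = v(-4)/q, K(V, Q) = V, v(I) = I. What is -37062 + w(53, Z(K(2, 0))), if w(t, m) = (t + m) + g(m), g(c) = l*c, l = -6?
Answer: -37064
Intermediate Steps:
Z(q) = 9 + 4/q (Z(q) = 9 - (-4)/q = 9 + 4/q)
g(c) = -6*c
w(t, m) = t - 5*m (w(t, m) = (t + m) - 6*m = (m + t) - 6*m = t - 5*m)
-37062 + w(53, Z(K(2, 0))) = -37062 + (53 - 5*(9 + 4/2)) = -37062 + (53 - 5*(9 + 4*(½))) = -37062 + (53 - 5*(9 + 2)) = -37062 + (53 - 5*11) = -37062 + (53 - 55) = -37062 - 2 = -37064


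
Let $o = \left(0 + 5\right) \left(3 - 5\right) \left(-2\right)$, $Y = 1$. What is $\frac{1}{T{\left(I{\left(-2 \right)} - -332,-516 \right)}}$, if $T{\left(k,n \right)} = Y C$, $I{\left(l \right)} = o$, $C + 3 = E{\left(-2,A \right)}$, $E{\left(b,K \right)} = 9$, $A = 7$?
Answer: $\frac{1}{6} \approx 0.16667$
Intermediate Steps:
$C = 6$ ($C = -3 + 9 = 6$)
$o = 20$ ($o = 5 \left(-2\right) \left(-2\right) = \left(-10\right) \left(-2\right) = 20$)
$I{\left(l \right)} = 20$
$T{\left(k,n \right)} = 6$ ($T{\left(k,n \right)} = 1 \cdot 6 = 6$)
$\frac{1}{T{\left(I{\left(-2 \right)} - -332,-516 \right)}} = \frac{1}{6}$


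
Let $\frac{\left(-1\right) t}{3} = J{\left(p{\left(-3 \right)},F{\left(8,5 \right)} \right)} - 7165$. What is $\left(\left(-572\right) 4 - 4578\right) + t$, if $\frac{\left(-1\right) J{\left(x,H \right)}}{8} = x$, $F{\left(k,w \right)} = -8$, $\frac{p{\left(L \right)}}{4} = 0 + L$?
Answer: $14341$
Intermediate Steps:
$p{\left(L \right)} = 4 L$ ($p{\left(L \right)} = 4 \left(0 + L\right) = 4 L$)
$J{\left(x,H \right)} = - 8 x$
$t = 21207$ ($t = - 3 \left(- 8 \cdot 4 \left(-3\right) - 7165\right) = - 3 \left(\left(-8\right) \left(-12\right) - 7165\right) = - 3 \left(96 - 7165\right) = \left(-3\right) \left(-7069\right) = 21207$)
$\left(\left(-572\right) 4 - 4578\right) + t = \left(\left(-572\right) 4 - 4578\right) + 21207 = \left(-2288 - 4578\right) + 21207 = -6866 + 21207 = 14341$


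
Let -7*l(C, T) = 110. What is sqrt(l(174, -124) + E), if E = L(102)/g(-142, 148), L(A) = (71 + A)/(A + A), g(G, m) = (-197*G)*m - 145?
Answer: I*sqrt(137307169300752536631)/2955964998 ≈ 3.9641*I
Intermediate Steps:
l(C, T) = -110/7 (l(C, T) = -1/7*110 = -110/7)
g(G, m) = -145 - 197*G*m (g(G, m) = -197*G*m - 145 = -145 - 197*G*m)
L(A) = (71 + A)/(2*A) (L(A) = (71 + A)/((2*A)) = (71 + A)*(1/(2*A)) = (71 + A)/(2*A))
E = 173/844561428 (E = ((1/2)*(71 + 102)/102)/(-145 - 197*(-142)*148) = ((1/2)*(1/102)*173)/(-145 + 4140152) = (173/204)/4140007 = (173/204)*(1/4140007) = 173/844561428 ≈ 2.0484e-7)
sqrt(l(174, -124) + E) = sqrt(-110/7 + 173/844561428) = sqrt(-92901755869/5911929996) = I*sqrt(137307169300752536631)/2955964998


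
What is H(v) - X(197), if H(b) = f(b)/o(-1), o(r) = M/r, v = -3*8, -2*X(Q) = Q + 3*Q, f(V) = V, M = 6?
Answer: 398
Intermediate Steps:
X(Q) = -2*Q (X(Q) = -(Q + 3*Q)/2 = -2*Q)
v = -24
o(r) = 6/r
H(b) = -b/6 (H(b) = b/((6/(-1))) = b/((6*(-1))) = b/(-6) = b*(-1/6) = -b/6)
H(v) - X(197) = -1/6*(-24) - (-2)*197 = 4 - 1*(-394) = 4 + 394 = 398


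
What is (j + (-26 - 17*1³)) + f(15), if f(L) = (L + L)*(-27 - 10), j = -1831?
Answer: -2984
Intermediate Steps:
f(L) = -74*L (f(L) = (2*L)*(-37) = -74*L)
(j + (-26 - 17*1³)) + f(15) = (-1831 + (-26 - 17*1³)) - 74*15 = (-1831 + (-26 - 17*1)) - 1110 = (-1831 + (-26 - 17)) - 1110 = (-1831 - 43) - 1110 = -1874 - 1110 = -2984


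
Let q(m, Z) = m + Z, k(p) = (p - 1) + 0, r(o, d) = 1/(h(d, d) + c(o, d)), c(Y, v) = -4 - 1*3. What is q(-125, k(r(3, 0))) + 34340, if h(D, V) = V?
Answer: 239497/7 ≈ 34214.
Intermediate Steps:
c(Y, v) = -7 (c(Y, v) = -4 - 3 = -7)
r(o, d) = 1/(-7 + d) (r(o, d) = 1/(d - 7) = 1/(-7 + d))
k(p) = -1 + p (k(p) = (-1 + p) + 0 = -1 + p)
q(m, Z) = Z + m
q(-125, k(r(3, 0))) + 34340 = ((-1 + 1/(-7 + 0)) - 125) + 34340 = ((-1 + 1/(-7)) - 125) + 34340 = ((-1 - ⅐) - 125) + 34340 = (-8/7 - 125) + 34340 = -883/7 + 34340 = 239497/7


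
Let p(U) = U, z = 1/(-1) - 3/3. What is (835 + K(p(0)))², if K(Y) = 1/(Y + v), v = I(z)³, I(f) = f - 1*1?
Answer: 508231936/729 ≈ 6.9716e+5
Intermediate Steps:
z = -2 (z = 1*(-1) - 3*⅓ = -1 - 1 = -2)
I(f) = -1 + f (I(f) = f - 1 = -1 + f)
v = -27 (v = (-1 - 2)³ = (-3)³ = -27)
K(Y) = 1/(-27 + Y) (K(Y) = 1/(Y - 27) = 1/(-27 + Y))
(835 + K(p(0)))² = (835 + 1/(-27 + 0))² = (835 + 1/(-27))² = (835 - 1/27)² = (22544/27)² = 508231936/729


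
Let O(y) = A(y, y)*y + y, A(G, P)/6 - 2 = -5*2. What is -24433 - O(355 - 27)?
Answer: -9017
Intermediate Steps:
A(G, P) = -48 (A(G, P) = 12 + 6*(-5*2) = 12 + 6*(-10) = 12 - 60 = -48)
O(y) = -47*y (O(y) = -48*y + y = -47*y)
-24433 - O(355 - 27) = -24433 - (-47)*(355 - 27) = -24433 - (-47)*328 = -24433 - 1*(-15416) = -24433 + 15416 = -9017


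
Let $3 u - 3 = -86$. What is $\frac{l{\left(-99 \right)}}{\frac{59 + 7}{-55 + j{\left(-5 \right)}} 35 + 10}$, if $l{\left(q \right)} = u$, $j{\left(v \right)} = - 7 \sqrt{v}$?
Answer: $\frac{83 \left(- 7 \sqrt{5} + 55 i\right)}{30 \left(7 \sqrt{5} + 176 i\right)} \approx 0.83609 + 0.32041 i$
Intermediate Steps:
$u = - \frac{83}{3}$ ($u = 1 + \frac{1}{3} \left(-86\right) = 1 - \frac{86}{3} = - \frac{83}{3} \approx -27.667$)
$l{\left(q \right)} = - \frac{83}{3}$
$\frac{l{\left(-99 \right)}}{\frac{59 + 7}{-55 + j{\left(-5 \right)}} 35 + 10} = - \frac{83}{3 \left(\frac{59 + 7}{-55 - 7 \sqrt{-5}} \cdot 35 + 10\right)} = - \frac{83}{3 \left(\frac{66}{-55 - 7 i \sqrt{5}} \cdot 35 + 10\right)} = - \frac{83}{3 \left(\frac{2310}{-55 - 7 i \sqrt{5}} + 10\right)} = - \frac{83}{3 \left(10 + \frac{2310}{-55 - 7 i \sqrt{5}}\right)}$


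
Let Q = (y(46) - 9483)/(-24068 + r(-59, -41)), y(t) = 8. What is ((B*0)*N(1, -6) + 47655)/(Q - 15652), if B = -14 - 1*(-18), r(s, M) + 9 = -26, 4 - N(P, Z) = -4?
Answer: -382876155/125750227 ≈ -3.0447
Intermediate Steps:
N(P, Z) = 8 (N(P, Z) = 4 - 1*(-4) = 4 + 4 = 8)
r(s, M) = -35 (r(s, M) = -9 - 26 = -35)
B = 4 (B = -14 + 18 = 4)
Q = 9475/24103 (Q = (8 - 9483)/(-24068 - 35) = -9475/(-24103) = -9475*(-1/24103) = 9475/24103 ≈ 0.39310)
((B*0)*N(1, -6) + 47655)/(Q - 15652) = ((4*0)*8 + 47655)/(9475/24103 - 15652) = (0*8 + 47655)/(-377250681/24103) = (0 + 47655)*(-24103/377250681) = 47655*(-24103/377250681) = -382876155/125750227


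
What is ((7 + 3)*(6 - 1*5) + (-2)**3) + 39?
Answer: 41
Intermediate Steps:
((7 + 3)*(6 - 1*5) + (-2)**3) + 39 = (10*(6 - 5) - 8) + 39 = (10*1 - 8) + 39 = (10 - 8) + 39 = 2 + 39 = 41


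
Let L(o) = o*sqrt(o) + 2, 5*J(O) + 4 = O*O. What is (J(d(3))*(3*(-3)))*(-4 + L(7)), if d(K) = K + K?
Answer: 576/5 - 2016*sqrt(7)/5 ≈ -951.57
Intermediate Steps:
d(K) = 2*K
J(O) = -4/5 + O**2/5 (J(O) = -4/5 + (O*O)/5 = -4/5 + O**2/5)
L(o) = 2 + o**(3/2) (L(o) = o**(3/2) + 2 = 2 + o**(3/2))
(J(d(3))*(3*(-3)))*(-4 + L(7)) = ((-4/5 + (2*3)**2/5)*(3*(-3)))*(-4 + (2 + 7**(3/2))) = ((-4/5 + (1/5)*6**2)*(-9))*(-4 + (2 + 7*sqrt(7))) = ((-4/5 + (1/5)*36)*(-9))*(-2 + 7*sqrt(7)) = ((-4/5 + 36/5)*(-9))*(-2 + 7*sqrt(7)) = ((32/5)*(-9))*(-2 + 7*sqrt(7)) = -288*(-2 + 7*sqrt(7))/5 = 576/5 - 2016*sqrt(7)/5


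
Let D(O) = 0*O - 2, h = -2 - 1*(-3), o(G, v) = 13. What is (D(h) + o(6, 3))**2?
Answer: 121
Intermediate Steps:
h = 1 (h = -2 + 3 = 1)
D(O) = -2 (D(O) = 0 - 2 = -2)
(D(h) + o(6, 3))**2 = (-2 + 13)**2 = 11**2 = 121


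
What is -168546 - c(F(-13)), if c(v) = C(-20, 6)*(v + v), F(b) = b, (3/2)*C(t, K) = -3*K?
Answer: -168858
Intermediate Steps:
C(t, K) = -2*K (C(t, K) = 2*(-3*K)/3 = -2*K)
c(v) = -24*v (c(v) = (-2*6)*(v + v) = -24*v)
-168546 - c(F(-13)) = -168546 - (-24)*(-13) = -168546 - 1*312 = -168546 - 312 = -168858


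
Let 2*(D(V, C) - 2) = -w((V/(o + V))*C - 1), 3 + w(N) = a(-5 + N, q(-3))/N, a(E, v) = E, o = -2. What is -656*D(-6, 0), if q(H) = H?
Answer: -328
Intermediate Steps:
w(N) = -3 + (-5 + N)/N
D(V, C) = 3 + 5/(2*(-1 + C*V/(-2 + V))) (D(V, C) = 2 + (-(-2 - 5/((V/(-2 + V))*C - 1)))/2 = 2 + (-(-2 - 5/(C*V/(-2 + V) - 1)))/2 = 2 + (-(-2 - 5/(-1 + C*V/(-2 + V))))/2 = 2 + (2 + 5/(-1 + C*V/(-2 + V)))/2 = 2 + (1 + 5/(2*(-1 + C*V/(-2 + V)))) = 3 + 5/(2*(-1 + C*V/(-2 + V))))
-656*D(-6, 0) = -656*(1 - 1/2*(-6) + 3*0*(-6))/(2 - 1*(-6) + 0*(-6)) = -656*(1 + 3 + 0)/(2 + 6 + 0) = -656*4/8 = -82*4 = -656*1/2 = -328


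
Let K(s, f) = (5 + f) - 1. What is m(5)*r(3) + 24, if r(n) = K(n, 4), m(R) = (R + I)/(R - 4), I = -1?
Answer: 56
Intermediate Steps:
K(s, f) = 4 + f
m(R) = (-1 + R)/(-4 + R) (m(R) = (R - 1)/(R - 4) = (-1 + R)/(-4 + R))
r(n) = 8 (r(n) = 4 + 4 = 8)
m(5)*r(3) + 24 = ((-1 + 5)/(-4 + 5))*8 + 24 = (4/1)*8 + 24 = (1*4)*8 + 24 = 4*8 + 24 = 32 + 24 = 56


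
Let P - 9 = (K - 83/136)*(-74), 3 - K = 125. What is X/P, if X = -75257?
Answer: -5117476/617587 ≈ -8.2862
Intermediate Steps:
K = -122 (K = 3 - 1*125 = 3 - 125 = -122)
P = 617587/68 (P = 9 + (-122 - 83/136)*(-74) = 9 - 16675/136*(-74) = 9 + 616975/68 = 617587/68 ≈ 9082.2)
X/P = -75257/617587/68 = -75257*68/617587 = -5117476/617587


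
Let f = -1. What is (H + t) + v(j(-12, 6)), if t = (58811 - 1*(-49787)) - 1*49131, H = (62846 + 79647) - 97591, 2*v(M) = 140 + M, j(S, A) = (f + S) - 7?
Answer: 104429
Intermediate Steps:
j(S, A) = -8 + S (j(S, A) = (-1 + S) - 7 = -8 + S)
v(M) = 70 + M/2 (v(M) = (140 + M)/2 = 70 + M/2)
H = 44902 (H = 142493 - 97591 = 44902)
t = 59467 (t = (58811 + 49787) - 49131 = 108598 - 49131 = 59467)
(H + t) + v(j(-12, 6)) = (44902 + 59467) + (70 + (-8 - 12)/2) = 104369 + (70 + (1/2)*(-20)) = 104369 + (70 - 10) = 104369 + 60 = 104429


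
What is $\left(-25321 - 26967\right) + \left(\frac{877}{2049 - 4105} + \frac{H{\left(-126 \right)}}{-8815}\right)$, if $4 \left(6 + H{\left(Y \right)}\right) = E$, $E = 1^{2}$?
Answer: $- \frac{947656607253}{18123640} \approx -52288.0$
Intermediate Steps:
$E = 1$
$H{\left(Y \right)} = - \frac{23}{4}$ ($H{\left(Y \right)} = -6 + \frac{1}{4} \cdot 1 = -6 + \frac{1}{4} = - \frac{23}{4}$)
$\left(-25321 - 26967\right) + \left(\frac{877}{2049 - 4105} + \frac{H{\left(-126 \right)}}{-8815}\right) = \left(-25321 - 26967\right) + \left(\frac{877}{2049 - 4105} - \frac{23}{4 \left(-8815\right)}\right) = -52288 + \left(\frac{877}{2049 - 4105} - - \frac{23}{35260}\right) = -52288 + \left(\frac{877}{-2056} + \frac{23}{35260}\right) = -52288 + \left(877 \left(- \frac{1}{2056}\right) + \frac{23}{35260}\right) = -52288 + \left(- \frac{877}{2056} + \frac{23}{35260}\right) = -52288 - \frac{7718933}{18123640} = - \frac{947656607253}{18123640}$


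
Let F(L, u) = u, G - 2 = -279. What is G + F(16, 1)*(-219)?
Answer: -496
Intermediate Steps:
G = -277 (G = 2 - 279 = -277)
G + F(16, 1)*(-219) = -277 + 1*(-219) = -277 - 219 = -496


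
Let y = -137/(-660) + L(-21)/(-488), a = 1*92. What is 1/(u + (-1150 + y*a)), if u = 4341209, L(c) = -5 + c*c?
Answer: 10065/43682058736 ≈ 2.3042e-7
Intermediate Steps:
L(c) = -5 + c**2
a = 92
y = -27613/40260 (y = -137/(-660) + (-5 + (-21)**2)/(-488) = -137*(-1/660) + (-5 + 441)*(-1/488) = 137/660 + 436*(-1/488) = 137/660 - 109/122 = -27613/40260 ≈ -0.68587)
1/(u + (-1150 + y*a)) = 1/(4341209 + (-1150 - 27613/40260*92)) = 1/(4341209 + (-1150 - 635099/10065)) = 1/(4341209 - 12209849/10065) = 1/(43682058736/10065) = 10065/43682058736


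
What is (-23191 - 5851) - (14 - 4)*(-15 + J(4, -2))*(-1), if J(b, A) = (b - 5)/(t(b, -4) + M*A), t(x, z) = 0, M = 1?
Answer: -29187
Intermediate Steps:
J(b, A) = (-5 + b)/A (J(b, A) = (b - 5)/(0 + 1*A) = (-5 + b)/(0 + A) = (-5 + b)/A)
(-23191 - 5851) - (14 - 4)*(-15 + J(4, -2))*(-1) = (-23191 - 5851) - (14 - 4)*(-15 + (-5 + 4)/(-2))*(-1) = -29042 - 10*(-15 - 1/2*(-1))*(-1) = -29042 - 10*(-15 + 1/2)*(-1) = -29042 - 10*(-29)/2*(-1) = -29042 - 1*(-145)*(-1) = -29042 + 145*(-1) = -29042 - 145 = -29187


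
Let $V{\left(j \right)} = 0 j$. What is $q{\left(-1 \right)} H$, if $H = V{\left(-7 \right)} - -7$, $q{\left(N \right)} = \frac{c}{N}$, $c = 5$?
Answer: $-35$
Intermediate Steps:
$q{\left(N \right)} = \frac{5}{N}$
$V{\left(j \right)} = 0$
$H = 7$ ($H = 0 - -7 = 0 + 7 = 7$)
$q{\left(-1 \right)} H = \frac{5}{-1} \cdot 7 = 5 \left(-1\right) 7 = \left(-5\right) 7 = -35$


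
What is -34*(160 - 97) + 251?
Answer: -1891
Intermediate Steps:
-34*(160 - 97) + 251 = -34*63 + 251 = -2142 + 251 = -1891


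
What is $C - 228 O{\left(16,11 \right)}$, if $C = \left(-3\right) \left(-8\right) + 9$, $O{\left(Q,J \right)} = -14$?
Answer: $3225$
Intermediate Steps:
$C = 33$ ($C = 24 + 9 = 33$)
$C - 228 O{\left(16,11 \right)} = 33 - -3192 = 33 + 3192 = 3225$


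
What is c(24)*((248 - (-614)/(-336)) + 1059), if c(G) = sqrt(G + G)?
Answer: 219269*sqrt(3)/42 ≈ 9042.5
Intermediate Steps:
c(G) = sqrt(2)*sqrt(G) (c(G) = sqrt(2*G) = sqrt(2)*sqrt(G))
c(24)*((248 - (-614)/(-336)) + 1059) = (sqrt(2)*sqrt(24))*((248 - (-614)/(-336)) + 1059) = (sqrt(2)*(2*sqrt(6)))*((248 - (-614)*(-1)/336) + 1059) = (4*sqrt(3))*((248 - 1*307/168) + 1059) = (4*sqrt(3))*((248 - 307/168) + 1059) = (4*sqrt(3))*(41357/168 + 1059) = (4*sqrt(3))*(219269/168) = 219269*sqrt(3)/42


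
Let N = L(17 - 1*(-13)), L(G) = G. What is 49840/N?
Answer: 4984/3 ≈ 1661.3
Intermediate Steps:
N = 30 (N = 17 - 1*(-13) = 17 + 13 = 30)
49840/N = 49840/30 = 49840*(1/30) = 4984/3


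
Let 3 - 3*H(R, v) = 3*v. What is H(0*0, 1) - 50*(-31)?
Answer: 1550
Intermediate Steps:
H(R, v) = 1 - v
H(0*0, 1) - 50*(-31) = (1 - 1*1) - 50*(-31) = (1 - 1) + 1550 = 0 + 1550 = 1550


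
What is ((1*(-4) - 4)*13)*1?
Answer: -104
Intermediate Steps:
((1*(-4) - 4)*13)*1 = ((-4 - 4)*13)*1 = -8*13*1 = -104*1 = -104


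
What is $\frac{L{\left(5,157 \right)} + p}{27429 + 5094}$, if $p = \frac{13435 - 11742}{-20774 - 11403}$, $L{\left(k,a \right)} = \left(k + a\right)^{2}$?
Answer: $\frac{844451495}{1046492571} \approx 0.80694$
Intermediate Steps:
$L{\left(k,a \right)} = \left(a + k\right)^{2}$
$p = - \frac{1693}{32177}$ ($p = \frac{1693}{-32177} = 1693 \left(- \frac{1}{32177}\right) = - \frac{1693}{32177} \approx -0.052615$)
$\frac{L{\left(5,157 \right)} + p}{27429 + 5094} = \frac{\left(157 + 5\right)^{2} - \frac{1693}{32177}}{27429 + 5094} = \frac{162^{2} - \frac{1693}{32177}}{32523} = \left(26244 - \frac{1693}{32177}\right) \frac{1}{32523} = \frac{844451495}{32177} \cdot \frac{1}{32523} = \frac{844451495}{1046492571}$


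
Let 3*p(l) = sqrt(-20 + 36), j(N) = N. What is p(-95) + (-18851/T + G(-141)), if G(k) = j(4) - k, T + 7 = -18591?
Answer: 8221075/55794 ≈ 147.35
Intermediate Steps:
T = -18598 (T = -7 - 18591 = -18598)
p(l) = 4/3 (p(l) = sqrt(-20 + 36)/3 = sqrt(16)/3 = (1/3)*4 = 4/3)
G(k) = 4 - k
p(-95) + (-18851/T + G(-141)) = 4/3 + (-18851/(-18598) + (4 - 1*(-141))) = 4/3 + (-18851*(-1/18598) + (4 + 141)) = 4/3 + (18851/18598 + 145) = 4/3 + 2715561/18598 = 8221075/55794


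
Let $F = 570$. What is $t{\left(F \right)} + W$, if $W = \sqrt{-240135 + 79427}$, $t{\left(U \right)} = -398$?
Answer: $-398 + 2 i \sqrt{40177} \approx -398.0 + 400.88 i$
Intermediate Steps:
$W = 2 i \sqrt{40177}$ ($W = \sqrt{-160708} = 2 i \sqrt{40177} \approx 400.88 i$)
$t{\left(F \right)} + W = -398 + 2 i \sqrt{40177}$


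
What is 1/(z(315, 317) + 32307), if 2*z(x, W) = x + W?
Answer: 1/32623 ≈ 3.0653e-5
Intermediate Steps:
z(x, W) = W/2 + x/2 (z(x, W) = (x + W)/2 = (W + x)/2 = W/2 + x/2)
1/(z(315, 317) + 32307) = 1/(((1/2)*317 + (1/2)*315) + 32307) = 1/((317/2 + 315/2) + 32307) = 1/(316 + 32307) = 1/32623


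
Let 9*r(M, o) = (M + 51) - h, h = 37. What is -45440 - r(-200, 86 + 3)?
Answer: -136258/3 ≈ -45419.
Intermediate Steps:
r(M, o) = 14/9 + M/9 (r(M, o) = ((M + 51) - 1*37)/9 = ((51 + M) - 37)/9 = (14 + M)/9 = 14/9 + M/9)
-45440 - r(-200, 86 + 3) = -45440 - (14/9 + (⅑)*(-200)) = -45440 - (14/9 - 200/9) = -45440 - 1*(-62/3) = -45440 + 62/3 = -136258/3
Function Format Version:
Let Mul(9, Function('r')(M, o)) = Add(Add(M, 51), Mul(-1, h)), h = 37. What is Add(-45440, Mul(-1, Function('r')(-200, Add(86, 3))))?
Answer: Rational(-136258, 3) ≈ -45419.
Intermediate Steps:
Function('r')(M, o) = Add(Rational(14, 9), Mul(Rational(1, 9), M)) (Function('r')(M, o) = Mul(Rational(1, 9), Add(Add(M, 51), Mul(-1, 37))) = Mul(Rational(1, 9), Add(Add(51, M), -37)) = Mul(Rational(1, 9), Add(14, M)) = Add(Rational(14, 9), Mul(Rational(1, 9), M)))
Add(-45440, Mul(-1, Function('r')(-200, Add(86, 3)))) = Add(-45440, Mul(-1, Add(Rational(14, 9), Mul(Rational(1, 9), -200)))) = Add(-45440, Mul(-1, Add(Rational(14, 9), Rational(-200, 9)))) = Add(-45440, Mul(-1, Rational(-62, 3))) = Add(-45440, Rational(62, 3)) = Rational(-136258, 3)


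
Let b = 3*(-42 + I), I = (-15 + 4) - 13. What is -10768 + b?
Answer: -10966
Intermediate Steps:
I = -24 (I = -11 - 13 = -24)
b = -198 (b = 3*(-42 - 24) = 3*(-66) = -198)
-10768 + b = -10768 - 198 = -10966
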